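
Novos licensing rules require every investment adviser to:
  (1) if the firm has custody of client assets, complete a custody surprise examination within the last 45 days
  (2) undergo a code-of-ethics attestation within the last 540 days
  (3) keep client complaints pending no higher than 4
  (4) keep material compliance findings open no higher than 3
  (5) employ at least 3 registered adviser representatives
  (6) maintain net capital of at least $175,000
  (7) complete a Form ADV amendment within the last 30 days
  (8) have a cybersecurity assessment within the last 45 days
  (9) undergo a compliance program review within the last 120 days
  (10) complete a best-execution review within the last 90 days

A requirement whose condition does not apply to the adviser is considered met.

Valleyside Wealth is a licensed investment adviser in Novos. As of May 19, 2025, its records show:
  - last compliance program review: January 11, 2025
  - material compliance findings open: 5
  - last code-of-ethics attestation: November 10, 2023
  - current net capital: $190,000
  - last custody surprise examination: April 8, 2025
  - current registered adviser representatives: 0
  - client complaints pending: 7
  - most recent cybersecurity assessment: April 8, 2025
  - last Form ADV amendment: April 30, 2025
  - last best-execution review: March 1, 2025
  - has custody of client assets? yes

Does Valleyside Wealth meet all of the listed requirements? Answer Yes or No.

No

1. condition 'has custody of client assets' holds; custody surprise examination 41 days ago vs limit 45 → met
2. code-of-ethics attestation 556 days ago vs limit 540 → not met
3. client complaints pending 7 > 4 → not met
4. material compliance findings open 5 > 3 → not met
5. registered adviser representatives 0 < 3 → not met
6. net capital $190,000 ≥ $175,000 → met
7. Form ADV amendment 19 days ago vs limit 30 → met
8. cybersecurity assessment 41 days ago vs limit 45 → met
9. compliance program review 128 days ago vs limit 120 → not met
10. best-execution review 79 days ago vs limit 90 → met
Not met: 2, 3, 4, 5, 9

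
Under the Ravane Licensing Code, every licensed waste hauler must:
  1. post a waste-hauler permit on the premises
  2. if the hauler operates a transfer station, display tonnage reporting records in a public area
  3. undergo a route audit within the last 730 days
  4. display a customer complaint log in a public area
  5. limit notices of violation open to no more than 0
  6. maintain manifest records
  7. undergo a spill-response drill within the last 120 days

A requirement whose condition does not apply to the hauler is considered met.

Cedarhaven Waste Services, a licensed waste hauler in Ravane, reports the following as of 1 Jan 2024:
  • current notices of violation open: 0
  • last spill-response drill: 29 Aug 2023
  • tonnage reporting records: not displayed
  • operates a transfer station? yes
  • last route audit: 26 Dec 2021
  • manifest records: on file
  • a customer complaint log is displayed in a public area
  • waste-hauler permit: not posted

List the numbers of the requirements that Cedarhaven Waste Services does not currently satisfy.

1. waste-hauler permit absent → not met
2. condition 'operates a transfer station' holds; tonnage reporting records absent → not met
3. route audit 736 days ago vs limit 730 → not met
4. customer complaint log present → met
5. notices of violation open 0 ≤ 0 → met
6. manifest records present → met
7. spill-response drill 125 days ago vs limit 120 → not met
Not met: 1, 2, 3, 7

1, 2, 3, 7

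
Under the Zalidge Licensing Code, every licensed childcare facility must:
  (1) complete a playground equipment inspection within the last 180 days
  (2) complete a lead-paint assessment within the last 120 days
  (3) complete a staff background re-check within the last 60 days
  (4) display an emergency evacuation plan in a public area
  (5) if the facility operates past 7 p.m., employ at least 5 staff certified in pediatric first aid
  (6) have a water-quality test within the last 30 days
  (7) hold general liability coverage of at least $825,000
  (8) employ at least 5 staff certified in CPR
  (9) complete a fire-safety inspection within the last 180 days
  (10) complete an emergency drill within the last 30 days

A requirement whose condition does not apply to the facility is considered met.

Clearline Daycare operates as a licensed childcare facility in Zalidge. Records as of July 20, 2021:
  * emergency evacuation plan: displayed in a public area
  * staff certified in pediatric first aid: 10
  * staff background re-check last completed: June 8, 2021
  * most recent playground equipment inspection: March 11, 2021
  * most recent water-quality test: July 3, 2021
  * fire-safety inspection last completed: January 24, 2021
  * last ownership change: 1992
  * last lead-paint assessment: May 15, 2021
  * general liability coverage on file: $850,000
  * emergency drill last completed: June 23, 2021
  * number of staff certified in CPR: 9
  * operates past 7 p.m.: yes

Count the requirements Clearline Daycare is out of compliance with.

0

1. playground equipment inspection 131 days ago vs limit 180 → met
2. lead-paint assessment 66 days ago vs limit 120 → met
3. staff background re-check 42 days ago vs limit 60 → met
4. emergency evacuation plan present → met
5. condition 'operates past 7 p.m.' holds; staff certified in pediatric first aid 10 ≥ 5 → met
6. water-quality test 17 days ago vs limit 30 → met
7. general liability coverage $850,000 ≥ $825,000 → met
8. staff certified in CPR 9 ≥ 5 → met
9. fire-safety inspection 177 days ago vs limit 180 → met
10. emergency drill 27 days ago vs limit 30 → met
Not met: 0 of 10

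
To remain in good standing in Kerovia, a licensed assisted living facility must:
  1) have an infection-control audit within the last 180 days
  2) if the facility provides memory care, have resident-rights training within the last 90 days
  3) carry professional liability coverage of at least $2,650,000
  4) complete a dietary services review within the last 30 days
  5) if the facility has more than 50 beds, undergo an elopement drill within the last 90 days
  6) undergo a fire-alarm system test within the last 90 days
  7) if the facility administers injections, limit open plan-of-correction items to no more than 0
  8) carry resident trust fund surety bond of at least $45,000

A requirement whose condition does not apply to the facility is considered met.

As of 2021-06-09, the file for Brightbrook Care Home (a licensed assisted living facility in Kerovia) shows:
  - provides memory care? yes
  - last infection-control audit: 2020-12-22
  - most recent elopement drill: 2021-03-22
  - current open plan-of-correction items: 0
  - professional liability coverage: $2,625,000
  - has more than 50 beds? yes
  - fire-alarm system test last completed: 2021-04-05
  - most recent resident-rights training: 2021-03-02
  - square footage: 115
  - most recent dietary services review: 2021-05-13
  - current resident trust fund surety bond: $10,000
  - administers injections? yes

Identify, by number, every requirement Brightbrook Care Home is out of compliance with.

2, 3, 8

1. infection-control audit 169 days ago vs limit 180 → met
2. condition 'provides memory care' holds; resident-rights training 99 days ago vs limit 90 → not met
3. professional liability coverage $2,625,000 < $2,650,000 → not met
4. dietary services review 27 days ago vs limit 30 → met
5. condition 'has more than 50 beds' holds; elopement drill 79 days ago vs limit 90 → met
6. fire-alarm system test 65 days ago vs limit 90 → met
7. condition 'administers injections' holds; open plan-of-correction items 0 ≤ 0 → met
8. resident trust fund surety bond $10,000 < $45,000 → not met
Not met: 2, 3, 8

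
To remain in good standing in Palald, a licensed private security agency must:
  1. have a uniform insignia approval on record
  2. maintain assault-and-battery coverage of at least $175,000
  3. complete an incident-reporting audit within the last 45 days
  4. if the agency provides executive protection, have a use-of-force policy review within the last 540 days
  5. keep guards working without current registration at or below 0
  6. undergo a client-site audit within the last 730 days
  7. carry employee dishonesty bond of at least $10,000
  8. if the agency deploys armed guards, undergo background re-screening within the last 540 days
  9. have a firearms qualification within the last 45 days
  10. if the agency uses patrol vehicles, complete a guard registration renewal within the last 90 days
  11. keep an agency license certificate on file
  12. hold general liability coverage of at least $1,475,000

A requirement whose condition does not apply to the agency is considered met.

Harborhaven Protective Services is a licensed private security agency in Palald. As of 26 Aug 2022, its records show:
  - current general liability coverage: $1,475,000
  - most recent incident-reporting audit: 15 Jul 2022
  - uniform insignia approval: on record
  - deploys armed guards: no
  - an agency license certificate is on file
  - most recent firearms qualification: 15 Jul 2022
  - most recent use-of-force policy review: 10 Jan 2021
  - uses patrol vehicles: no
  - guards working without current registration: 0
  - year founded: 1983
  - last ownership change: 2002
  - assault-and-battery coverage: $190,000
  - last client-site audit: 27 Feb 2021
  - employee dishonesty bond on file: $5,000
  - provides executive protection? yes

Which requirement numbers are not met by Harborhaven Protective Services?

4, 7

1. uniform insignia approval present → met
2. assault-and-battery coverage $190,000 ≥ $175,000 → met
3. incident-reporting audit 42 days ago vs limit 45 → met
4. condition 'provides executive protection' holds; use-of-force policy review 593 days ago vs limit 540 → not met
5. guards working without current registration 0 ≤ 0 → met
6. client-site audit 545 days ago vs limit 730 → met
7. employee dishonesty bond $5,000 < $10,000 → not met
8. condition 'deploys armed guards' does not hold → requirement n/a → met
9. firearms qualification 42 days ago vs limit 45 → met
10. condition 'uses patrol vehicles' does not hold → requirement n/a → met
11. agency license certificate present → met
12. general liability coverage $1,475,000 ≥ $1,475,000 → met
Not met: 4, 7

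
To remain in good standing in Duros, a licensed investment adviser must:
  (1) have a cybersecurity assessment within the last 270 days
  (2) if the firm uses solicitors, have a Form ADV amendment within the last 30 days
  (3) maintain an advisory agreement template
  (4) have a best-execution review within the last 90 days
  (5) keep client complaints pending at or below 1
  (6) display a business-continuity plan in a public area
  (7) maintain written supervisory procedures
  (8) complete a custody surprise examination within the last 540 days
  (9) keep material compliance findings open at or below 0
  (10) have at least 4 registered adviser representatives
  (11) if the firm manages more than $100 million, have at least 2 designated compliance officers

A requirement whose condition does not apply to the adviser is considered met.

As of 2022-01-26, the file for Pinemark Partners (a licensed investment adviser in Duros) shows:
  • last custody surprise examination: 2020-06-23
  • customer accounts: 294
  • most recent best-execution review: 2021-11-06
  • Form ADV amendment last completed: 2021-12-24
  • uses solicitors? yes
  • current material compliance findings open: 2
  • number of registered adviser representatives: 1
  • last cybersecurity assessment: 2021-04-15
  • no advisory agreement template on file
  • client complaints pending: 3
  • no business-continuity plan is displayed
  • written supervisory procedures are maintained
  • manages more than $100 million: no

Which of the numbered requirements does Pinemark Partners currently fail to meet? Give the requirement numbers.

1. cybersecurity assessment 286 days ago vs limit 270 → not met
2. condition 'uses solicitors' holds; Form ADV amendment 33 days ago vs limit 30 → not met
3. advisory agreement template absent → not met
4. best-execution review 81 days ago vs limit 90 → met
5. client complaints pending 3 > 1 → not met
6. business-continuity plan absent → not met
7. written supervisory procedures present → met
8. custody surprise examination 582 days ago vs limit 540 → not met
9. material compliance findings open 2 > 0 → not met
10. registered adviser representatives 1 < 4 → not met
11. condition 'manages more than $100 million' does not hold → requirement n/a → met
Not met: 1, 2, 3, 5, 6, 8, 9, 10

1, 2, 3, 5, 6, 8, 9, 10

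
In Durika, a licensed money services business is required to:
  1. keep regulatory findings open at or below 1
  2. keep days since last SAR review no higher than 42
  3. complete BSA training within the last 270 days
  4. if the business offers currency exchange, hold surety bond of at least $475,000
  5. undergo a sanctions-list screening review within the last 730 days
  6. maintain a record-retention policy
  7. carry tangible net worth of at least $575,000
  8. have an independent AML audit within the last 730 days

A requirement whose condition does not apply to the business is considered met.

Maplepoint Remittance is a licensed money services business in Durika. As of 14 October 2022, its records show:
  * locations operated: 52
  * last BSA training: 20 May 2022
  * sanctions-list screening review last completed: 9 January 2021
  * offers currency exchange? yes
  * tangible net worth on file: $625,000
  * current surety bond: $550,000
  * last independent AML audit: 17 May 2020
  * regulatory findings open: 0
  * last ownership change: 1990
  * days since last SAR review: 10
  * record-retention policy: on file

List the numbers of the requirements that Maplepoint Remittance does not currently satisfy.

1. regulatory findings open 0 ≤ 1 → met
2. days since last SAR review 10 ≤ 42 → met
3. BSA training 147 days ago vs limit 270 → met
4. condition 'offers currency exchange' holds; surety bond $550,000 ≥ $475,000 → met
5. sanctions-list screening review 643 days ago vs limit 730 → met
6. record-retention policy present → met
7. tangible net worth $625,000 ≥ $575,000 → met
8. independent AML audit 880 days ago vs limit 730 → not met
Not met: 8

8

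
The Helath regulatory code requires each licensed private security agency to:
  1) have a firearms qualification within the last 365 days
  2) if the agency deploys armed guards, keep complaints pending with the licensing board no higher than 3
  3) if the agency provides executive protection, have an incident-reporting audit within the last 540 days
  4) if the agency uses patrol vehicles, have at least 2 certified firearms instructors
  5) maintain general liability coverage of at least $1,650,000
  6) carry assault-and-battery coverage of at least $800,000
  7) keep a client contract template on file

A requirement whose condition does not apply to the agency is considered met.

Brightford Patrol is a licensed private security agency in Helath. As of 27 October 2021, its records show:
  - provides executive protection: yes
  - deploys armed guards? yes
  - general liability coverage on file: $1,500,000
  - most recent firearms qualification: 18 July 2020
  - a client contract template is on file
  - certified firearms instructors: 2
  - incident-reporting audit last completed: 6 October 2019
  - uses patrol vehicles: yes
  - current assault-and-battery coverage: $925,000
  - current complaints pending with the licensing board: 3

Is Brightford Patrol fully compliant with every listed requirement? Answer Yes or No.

No

1. firearms qualification 466 days ago vs limit 365 → not met
2. condition 'deploys armed guards' holds; complaints pending with the licensing board 3 ≤ 3 → met
3. condition 'provides executive protection' holds; incident-reporting audit 752 days ago vs limit 540 → not met
4. condition 'uses patrol vehicles' holds; certified firearms instructors 2 ≥ 2 → met
5. general liability coverage $1,500,000 < $1,650,000 → not met
6. assault-and-battery coverage $925,000 ≥ $800,000 → met
7. client contract template present → met
Not met: 1, 3, 5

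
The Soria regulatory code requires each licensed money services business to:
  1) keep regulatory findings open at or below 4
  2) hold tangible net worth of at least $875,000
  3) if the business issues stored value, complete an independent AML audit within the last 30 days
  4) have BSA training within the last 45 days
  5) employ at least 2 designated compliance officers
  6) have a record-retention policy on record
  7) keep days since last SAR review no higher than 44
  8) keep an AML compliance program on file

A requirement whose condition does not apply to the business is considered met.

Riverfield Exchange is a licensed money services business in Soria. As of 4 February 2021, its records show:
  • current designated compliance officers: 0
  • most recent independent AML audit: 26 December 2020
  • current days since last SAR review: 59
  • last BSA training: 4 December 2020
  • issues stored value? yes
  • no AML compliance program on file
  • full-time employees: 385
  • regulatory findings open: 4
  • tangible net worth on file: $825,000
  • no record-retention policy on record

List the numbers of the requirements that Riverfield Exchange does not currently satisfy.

1. regulatory findings open 4 ≤ 4 → met
2. tangible net worth $825,000 < $875,000 → not met
3. condition 'issues stored value' holds; independent AML audit 40 days ago vs limit 30 → not met
4. BSA training 62 days ago vs limit 45 → not met
5. designated compliance officers 0 < 2 → not met
6. record-retention policy absent → not met
7. days since last SAR review 59 > 44 → not met
8. AML compliance program absent → not met
Not met: 2, 3, 4, 5, 6, 7, 8

2, 3, 4, 5, 6, 7, 8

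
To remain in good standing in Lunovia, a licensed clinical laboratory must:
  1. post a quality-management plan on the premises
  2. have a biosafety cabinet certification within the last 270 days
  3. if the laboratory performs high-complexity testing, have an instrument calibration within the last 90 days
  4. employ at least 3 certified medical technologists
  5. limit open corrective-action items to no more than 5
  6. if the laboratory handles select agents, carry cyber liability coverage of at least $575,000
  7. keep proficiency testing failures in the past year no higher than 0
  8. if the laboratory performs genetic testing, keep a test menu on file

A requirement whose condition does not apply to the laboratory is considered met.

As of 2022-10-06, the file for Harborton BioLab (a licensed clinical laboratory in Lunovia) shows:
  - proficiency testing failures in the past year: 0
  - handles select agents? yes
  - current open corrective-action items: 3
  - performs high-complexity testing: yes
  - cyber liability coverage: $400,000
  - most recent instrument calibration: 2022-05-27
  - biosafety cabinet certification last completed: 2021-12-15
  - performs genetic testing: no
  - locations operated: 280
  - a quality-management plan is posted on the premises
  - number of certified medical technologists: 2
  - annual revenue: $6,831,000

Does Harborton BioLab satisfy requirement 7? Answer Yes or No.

7. proficiency testing failures in the past year 0 ≤ 0 → met

Yes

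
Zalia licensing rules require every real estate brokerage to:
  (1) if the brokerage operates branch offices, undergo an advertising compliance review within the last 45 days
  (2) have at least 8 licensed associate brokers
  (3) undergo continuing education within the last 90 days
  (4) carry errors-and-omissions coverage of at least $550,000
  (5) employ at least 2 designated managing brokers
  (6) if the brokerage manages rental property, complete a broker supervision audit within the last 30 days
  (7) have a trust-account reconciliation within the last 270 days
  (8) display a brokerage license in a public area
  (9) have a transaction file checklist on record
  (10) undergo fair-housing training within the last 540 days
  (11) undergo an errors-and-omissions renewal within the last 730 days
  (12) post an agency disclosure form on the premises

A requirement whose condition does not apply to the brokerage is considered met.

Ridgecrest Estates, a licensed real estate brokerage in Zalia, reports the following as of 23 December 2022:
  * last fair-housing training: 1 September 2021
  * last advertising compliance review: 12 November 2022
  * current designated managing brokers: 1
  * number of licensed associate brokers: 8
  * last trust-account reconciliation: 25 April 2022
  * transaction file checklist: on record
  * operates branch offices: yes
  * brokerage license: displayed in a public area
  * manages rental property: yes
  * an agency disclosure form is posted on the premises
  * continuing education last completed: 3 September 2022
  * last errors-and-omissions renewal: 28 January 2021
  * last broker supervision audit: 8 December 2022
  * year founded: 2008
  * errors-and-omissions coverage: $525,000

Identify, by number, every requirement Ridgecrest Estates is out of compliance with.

1. condition 'operates branch offices' holds; advertising compliance review 41 days ago vs limit 45 → met
2. licensed associate brokers 8 ≥ 8 → met
3. continuing education 111 days ago vs limit 90 → not met
4. errors-and-omissions coverage $525,000 < $550,000 → not met
5. designated managing brokers 1 < 2 → not met
6. condition 'manages rental property' holds; broker supervision audit 15 days ago vs limit 30 → met
7. trust-account reconciliation 242 days ago vs limit 270 → met
8. brokerage license present → met
9. transaction file checklist present → met
10. fair-housing training 478 days ago vs limit 540 → met
11. errors-and-omissions renewal 694 days ago vs limit 730 → met
12. agency disclosure form present → met
Not met: 3, 4, 5

3, 4, 5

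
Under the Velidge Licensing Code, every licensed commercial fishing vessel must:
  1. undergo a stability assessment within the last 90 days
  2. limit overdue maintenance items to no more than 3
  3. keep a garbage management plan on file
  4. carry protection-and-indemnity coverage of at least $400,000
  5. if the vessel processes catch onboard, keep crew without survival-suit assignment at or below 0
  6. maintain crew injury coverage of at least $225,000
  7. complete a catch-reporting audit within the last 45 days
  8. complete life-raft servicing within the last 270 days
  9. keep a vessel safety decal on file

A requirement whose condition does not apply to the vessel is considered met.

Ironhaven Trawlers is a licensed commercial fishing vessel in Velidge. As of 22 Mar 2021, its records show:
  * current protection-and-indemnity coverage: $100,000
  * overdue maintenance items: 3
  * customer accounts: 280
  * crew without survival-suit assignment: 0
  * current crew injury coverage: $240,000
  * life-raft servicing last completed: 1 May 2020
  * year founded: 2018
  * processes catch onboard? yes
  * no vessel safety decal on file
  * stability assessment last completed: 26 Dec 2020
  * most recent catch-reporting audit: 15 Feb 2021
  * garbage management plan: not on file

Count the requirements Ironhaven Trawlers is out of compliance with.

4

1. stability assessment 86 days ago vs limit 90 → met
2. overdue maintenance items 3 ≤ 3 → met
3. garbage management plan absent → not met
4. protection-and-indemnity coverage $100,000 < $400,000 → not met
5. condition 'processes catch onboard' holds; crew without survival-suit assignment 0 ≤ 0 → met
6. crew injury coverage $240,000 ≥ $225,000 → met
7. catch-reporting audit 35 days ago vs limit 45 → met
8. life-raft servicing 325 days ago vs limit 270 → not met
9. vessel safety decal absent → not met
Not met: 4 of 9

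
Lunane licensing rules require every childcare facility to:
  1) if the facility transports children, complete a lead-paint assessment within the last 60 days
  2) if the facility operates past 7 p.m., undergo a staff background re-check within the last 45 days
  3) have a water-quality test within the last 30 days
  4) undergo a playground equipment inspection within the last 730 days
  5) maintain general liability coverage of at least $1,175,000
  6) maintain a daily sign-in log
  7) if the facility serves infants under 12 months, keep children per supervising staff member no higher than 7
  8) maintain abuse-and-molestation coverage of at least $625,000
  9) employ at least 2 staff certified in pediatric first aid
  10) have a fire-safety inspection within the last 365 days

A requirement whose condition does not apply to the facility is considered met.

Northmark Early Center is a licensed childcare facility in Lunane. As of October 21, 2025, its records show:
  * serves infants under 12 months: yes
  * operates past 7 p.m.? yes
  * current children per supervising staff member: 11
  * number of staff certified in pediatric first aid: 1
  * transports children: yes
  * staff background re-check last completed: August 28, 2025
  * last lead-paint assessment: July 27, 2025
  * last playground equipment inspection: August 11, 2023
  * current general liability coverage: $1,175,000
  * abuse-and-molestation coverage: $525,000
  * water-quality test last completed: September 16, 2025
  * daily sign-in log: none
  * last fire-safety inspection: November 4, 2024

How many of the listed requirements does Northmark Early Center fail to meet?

1. condition 'transports children' holds; lead-paint assessment 86 days ago vs limit 60 → not met
2. condition 'operates past 7 p.m.' holds; staff background re-check 54 days ago vs limit 45 → not met
3. water-quality test 35 days ago vs limit 30 → not met
4. playground equipment inspection 802 days ago vs limit 730 → not met
5. general liability coverage $1,175,000 ≥ $1,175,000 → met
6. daily sign-in log absent → not met
7. condition 'serves infants under 12 months' holds; children per supervising staff member 11 > 7 → not met
8. abuse-and-molestation coverage $525,000 < $625,000 → not met
9. staff certified in pediatric first aid 1 < 2 → not met
10. fire-safety inspection 351 days ago vs limit 365 → met
Not met: 8 of 10

8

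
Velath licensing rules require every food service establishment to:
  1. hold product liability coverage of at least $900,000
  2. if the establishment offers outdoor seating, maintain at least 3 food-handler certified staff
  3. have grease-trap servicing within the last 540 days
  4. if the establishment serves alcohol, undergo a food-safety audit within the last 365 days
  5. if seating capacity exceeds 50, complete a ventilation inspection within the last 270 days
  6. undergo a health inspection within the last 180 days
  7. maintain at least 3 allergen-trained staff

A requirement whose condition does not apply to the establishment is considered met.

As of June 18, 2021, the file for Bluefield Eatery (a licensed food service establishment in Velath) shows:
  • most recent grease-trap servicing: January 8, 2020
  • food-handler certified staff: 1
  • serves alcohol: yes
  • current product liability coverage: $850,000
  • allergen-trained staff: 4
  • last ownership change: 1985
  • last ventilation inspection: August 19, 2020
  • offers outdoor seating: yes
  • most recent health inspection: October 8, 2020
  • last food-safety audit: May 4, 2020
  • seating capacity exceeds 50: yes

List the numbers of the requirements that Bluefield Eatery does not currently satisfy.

1, 2, 4, 5, 6

1. product liability coverage $850,000 < $900,000 → not met
2. condition 'offers outdoor seating' holds; food-handler certified staff 1 < 3 → not met
3. grease-trap servicing 527 days ago vs limit 540 → met
4. condition 'serves alcohol' holds; food-safety audit 410 days ago vs limit 365 → not met
5. condition 'seating capacity exceeds 50' holds; ventilation inspection 303 days ago vs limit 270 → not met
6. health inspection 253 days ago vs limit 180 → not met
7. allergen-trained staff 4 ≥ 3 → met
Not met: 1, 2, 4, 5, 6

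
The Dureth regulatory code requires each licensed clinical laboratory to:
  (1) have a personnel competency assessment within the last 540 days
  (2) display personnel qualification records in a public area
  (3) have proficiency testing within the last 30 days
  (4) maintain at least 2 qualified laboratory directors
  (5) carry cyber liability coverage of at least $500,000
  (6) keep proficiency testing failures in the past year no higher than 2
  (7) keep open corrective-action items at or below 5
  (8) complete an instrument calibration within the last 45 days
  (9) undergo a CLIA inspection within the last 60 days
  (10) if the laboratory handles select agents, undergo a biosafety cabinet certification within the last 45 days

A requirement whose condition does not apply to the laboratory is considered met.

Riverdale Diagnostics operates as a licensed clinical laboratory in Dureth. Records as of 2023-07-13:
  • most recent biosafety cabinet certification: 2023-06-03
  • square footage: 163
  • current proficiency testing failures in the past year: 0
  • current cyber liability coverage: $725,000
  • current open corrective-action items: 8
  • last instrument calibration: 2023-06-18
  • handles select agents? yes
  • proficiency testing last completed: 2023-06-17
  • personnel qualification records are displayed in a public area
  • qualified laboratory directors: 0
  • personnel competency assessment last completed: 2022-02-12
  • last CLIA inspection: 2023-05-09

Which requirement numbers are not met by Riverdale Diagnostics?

4, 7, 9

1. personnel competency assessment 516 days ago vs limit 540 → met
2. personnel qualification records present → met
3. proficiency testing 26 days ago vs limit 30 → met
4. qualified laboratory directors 0 < 2 → not met
5. cyber liability coverage $725,000 ≥ $500,000 → met
6. proficiency testing failures in the past year 0 ≤ 2 → met
7. open corrective-action items 8 > 5 → not met
8. instrument calibration 25 days ago vs limit 45 → met
9. CLIA inspection 65 days ago vs limit 60 → not met
10. condition 'handles select agents' holds; biosafety cabinet certification 40 days ago vs limit 45 → met
Not met: 4, 7, 9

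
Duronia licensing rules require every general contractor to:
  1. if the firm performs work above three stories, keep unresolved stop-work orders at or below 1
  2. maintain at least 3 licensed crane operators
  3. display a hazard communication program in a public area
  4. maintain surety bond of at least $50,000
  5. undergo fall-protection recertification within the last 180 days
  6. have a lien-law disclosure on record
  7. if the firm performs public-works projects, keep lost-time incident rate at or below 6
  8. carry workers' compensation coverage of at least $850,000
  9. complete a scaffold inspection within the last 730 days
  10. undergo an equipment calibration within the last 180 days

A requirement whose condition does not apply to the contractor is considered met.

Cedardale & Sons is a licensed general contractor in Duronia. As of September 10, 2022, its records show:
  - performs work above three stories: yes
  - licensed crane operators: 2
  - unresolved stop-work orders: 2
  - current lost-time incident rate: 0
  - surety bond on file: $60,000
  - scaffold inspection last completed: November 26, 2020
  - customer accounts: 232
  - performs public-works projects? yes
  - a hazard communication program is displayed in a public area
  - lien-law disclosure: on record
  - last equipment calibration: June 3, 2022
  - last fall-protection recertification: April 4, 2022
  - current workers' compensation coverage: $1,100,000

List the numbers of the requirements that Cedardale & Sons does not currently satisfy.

1, 2

1. condition 'performs work above three stories' holds; unresolved stop-work orders 2 > 1 → not met
2. licensed crane operators 2 < 3 → not met
3. hazard communication program present → met
4. surety bond $60,000 ≥ $50,000 → met
5. fall-protection recertification 159 days ago vs limit 180 → met
6. lien-law disclosure present → met
7. condition 'performs public-works projects' holds; lost-time incident rate 0 ≤ 6 → met
8. workers' compensation coverage $1,100,000 ≥ $850,000 → met
9. scaffold inspection 653 days ago vs limit 730 → met
10. equipment calibration 99 days ago vs limit 180 → met
Not met: 1, 2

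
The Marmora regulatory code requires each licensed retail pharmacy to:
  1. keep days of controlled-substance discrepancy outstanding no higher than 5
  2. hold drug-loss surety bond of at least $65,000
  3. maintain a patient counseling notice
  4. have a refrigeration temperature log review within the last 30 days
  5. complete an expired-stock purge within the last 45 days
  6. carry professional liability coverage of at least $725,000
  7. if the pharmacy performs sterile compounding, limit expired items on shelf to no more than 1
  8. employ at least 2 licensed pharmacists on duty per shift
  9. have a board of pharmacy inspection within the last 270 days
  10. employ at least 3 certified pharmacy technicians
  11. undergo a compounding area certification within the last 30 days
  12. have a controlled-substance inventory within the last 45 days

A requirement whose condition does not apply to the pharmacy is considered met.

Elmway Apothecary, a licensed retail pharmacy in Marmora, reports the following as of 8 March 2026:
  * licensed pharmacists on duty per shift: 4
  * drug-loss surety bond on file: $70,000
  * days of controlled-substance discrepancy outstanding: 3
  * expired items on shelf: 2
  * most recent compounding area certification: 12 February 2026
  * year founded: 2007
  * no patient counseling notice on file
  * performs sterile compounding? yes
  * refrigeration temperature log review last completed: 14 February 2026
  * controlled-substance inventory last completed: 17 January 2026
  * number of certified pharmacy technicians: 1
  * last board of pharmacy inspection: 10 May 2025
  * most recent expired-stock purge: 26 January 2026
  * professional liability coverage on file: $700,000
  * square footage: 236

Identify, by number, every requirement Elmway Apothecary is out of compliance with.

1. days of controlled-substance discrepancy outstanding 3 ≤ 5 → met
2. drug-loss surety bond $70,000 ≥ $65,000 → met
3. patient counseling notice absent → not met
4. refrigeration temperature log review 22 days ago vs limit 30 → met
5. expired-stock purge 41 days ago vs limit 45 → met
6. professional liability coverage $700,000 < $725,000 → not met
7. condition 'performs sterile compounding' holds; expired items on shelf 2 > 1 → not met
8. licensed pharmacists on duty per shift 4 ≥ 2 → met
9. board of pharmacy inspection 302 days ago vs limit 270 → not met
10. certified pharmacy technicians 1 < 3 → not met
11. compounding area certification 24 days ago vs limit 30 → met
12. controlled-substance inventory 50 days ago vs limit 45 → not met
Not met: 3, 6, 7, 9, 10, 12

3, 6, 7, 9, 10, 12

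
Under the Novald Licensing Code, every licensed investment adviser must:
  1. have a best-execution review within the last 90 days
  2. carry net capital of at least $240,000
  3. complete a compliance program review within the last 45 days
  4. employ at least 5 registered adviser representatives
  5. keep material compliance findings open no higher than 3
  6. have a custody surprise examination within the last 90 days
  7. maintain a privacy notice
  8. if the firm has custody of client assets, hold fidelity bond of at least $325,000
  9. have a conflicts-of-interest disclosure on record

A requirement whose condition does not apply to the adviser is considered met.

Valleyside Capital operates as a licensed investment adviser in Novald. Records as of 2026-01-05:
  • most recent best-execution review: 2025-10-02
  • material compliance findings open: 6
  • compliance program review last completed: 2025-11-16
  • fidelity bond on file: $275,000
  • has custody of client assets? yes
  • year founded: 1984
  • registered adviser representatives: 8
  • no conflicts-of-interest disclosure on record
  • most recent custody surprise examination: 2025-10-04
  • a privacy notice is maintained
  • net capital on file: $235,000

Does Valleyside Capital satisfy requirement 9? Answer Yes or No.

9. conflicts-of-interest disclosure absent → not met

No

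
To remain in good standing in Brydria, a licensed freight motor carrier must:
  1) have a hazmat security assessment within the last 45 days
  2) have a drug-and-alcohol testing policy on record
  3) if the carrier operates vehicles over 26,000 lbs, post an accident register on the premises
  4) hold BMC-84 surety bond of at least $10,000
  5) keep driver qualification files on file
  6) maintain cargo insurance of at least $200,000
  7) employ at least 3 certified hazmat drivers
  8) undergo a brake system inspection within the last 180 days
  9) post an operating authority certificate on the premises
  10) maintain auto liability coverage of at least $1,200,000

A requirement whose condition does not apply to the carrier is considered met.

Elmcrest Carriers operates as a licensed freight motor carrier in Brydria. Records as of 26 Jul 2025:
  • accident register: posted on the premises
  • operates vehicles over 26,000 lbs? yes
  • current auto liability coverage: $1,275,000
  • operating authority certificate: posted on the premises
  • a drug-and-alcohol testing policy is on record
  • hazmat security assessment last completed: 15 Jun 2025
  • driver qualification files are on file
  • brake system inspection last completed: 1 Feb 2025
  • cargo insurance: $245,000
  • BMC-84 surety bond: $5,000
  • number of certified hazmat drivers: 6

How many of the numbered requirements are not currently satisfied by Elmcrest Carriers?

1. hazmat security assessment 41 days ago vs limit 45 → met
2. drug-and-alcohol testing policy present → met
3. condition 'operates vehicles over 26,000 lbs' holds; accident register present → met
4. BMC-84 surety bond $5,000 < $10,000 → not met
5. driver qualification files present → met
6. cargo insurance $245,000 ≥ $200,000 → met
7. certified hazmat drivers 6 ≥ 3 → met
8. brake system inspection 175 days ago vs limit 180 → met
9. operating authority certificate present → met
10. auto liability coverage $1,275,000 ≥ $1,200,000 → met
Not met: 1 of 10

1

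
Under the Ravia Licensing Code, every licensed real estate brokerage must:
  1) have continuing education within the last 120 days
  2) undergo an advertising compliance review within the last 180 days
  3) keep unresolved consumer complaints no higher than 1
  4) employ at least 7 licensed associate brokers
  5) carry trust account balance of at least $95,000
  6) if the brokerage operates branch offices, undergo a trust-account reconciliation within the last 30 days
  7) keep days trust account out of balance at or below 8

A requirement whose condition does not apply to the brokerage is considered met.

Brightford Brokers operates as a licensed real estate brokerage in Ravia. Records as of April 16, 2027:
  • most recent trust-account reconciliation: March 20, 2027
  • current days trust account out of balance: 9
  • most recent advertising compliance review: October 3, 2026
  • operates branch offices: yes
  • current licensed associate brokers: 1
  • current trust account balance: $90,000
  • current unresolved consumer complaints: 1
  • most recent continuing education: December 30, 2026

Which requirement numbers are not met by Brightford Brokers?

2, 4, 5, 7

1. continuing education 107 days ago vs limit 120 → met
2. advertising compliance review 195 days ago vs limit 180 → not met
3. unresolved consumer complaints 1 ≤ 1 → met
4. licensed associate brokers 1 < 7 → not met
5. trust account balance $90,000 < $95,000 → not met
6. condition 'operates branch offices' holds; trust-account reconciliation 27 days ago vs limit 30 → met
7. days trust account out of balance 9 > 8 → not met
Not met: 2, 4, 5, 7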